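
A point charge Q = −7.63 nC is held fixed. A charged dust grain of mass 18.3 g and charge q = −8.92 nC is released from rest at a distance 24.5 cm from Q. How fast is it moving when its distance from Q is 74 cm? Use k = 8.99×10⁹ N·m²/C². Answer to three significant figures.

0.0135 m/s

Only the electrostatic force acts, so mechanical energy is conserved: ½mv² = U₁ − U₂ = kQq(1/r₁ − 1/r₂).
U₁ − U₂ = (8.99×10⁹ N·m²/C²)(-7.63×10⁻⁹ C)(-8.92×10⁻⁹ C)(1/0.245 − 1/0.740) = 1.67×10⁻⁶ J.
v = √(2·1.67×10⁻⁶/0.0183) = 0.0135 m/s.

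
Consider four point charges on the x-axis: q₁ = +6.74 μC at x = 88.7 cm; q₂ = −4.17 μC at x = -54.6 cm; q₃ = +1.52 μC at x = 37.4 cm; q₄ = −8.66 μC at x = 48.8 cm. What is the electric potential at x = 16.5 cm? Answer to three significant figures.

The total potential is the scalar sum of each charge's contribution, V = Σ kqᵢ/rᵢ.
Distances from the field point to each charge: r₁ = 0.722 m, r₂ = 0.711 m, r₃ = 0.209 m, r₄ = 0.323 m.
V = k[(6.74×10⁻⁶)/(0.722) + (-4.17×10⁻⁶)/(0.711) + (1.52×10⁻⁶)/(0.209) + (-8.66×10⁻⁶)/(0.323)] = -1.44×10⁵ V.

-1.44×10⁵ V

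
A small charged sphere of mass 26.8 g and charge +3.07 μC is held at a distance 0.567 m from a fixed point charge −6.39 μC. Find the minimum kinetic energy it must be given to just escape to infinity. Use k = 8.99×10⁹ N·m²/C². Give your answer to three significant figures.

To just escape, total mechanical energy must reach zero at infinity: ½mv²_min + U = 0, so ½mv²_min = −U = |kQq|/r.
|U| = |kQq|/r = (8.99×10⁹ N·m²/C²)(6.39×10⁻⁶)(3.07×10⁻⁶)/(0.567) = 0.311 J.

0.311 J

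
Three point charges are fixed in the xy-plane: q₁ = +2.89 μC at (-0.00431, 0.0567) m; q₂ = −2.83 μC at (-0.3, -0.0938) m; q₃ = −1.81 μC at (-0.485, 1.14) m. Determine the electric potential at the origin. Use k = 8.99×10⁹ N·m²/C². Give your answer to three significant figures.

3.63×10⁵ V

The total potential is the scalar sum of each charge's contribution, V = Σ kqᵢ/rᵢ.
Distances from the field point to each charge: r₁ = 0.0569 m, r₂ = 0.314 m, r₃ = 1.24 m.
V = k[(2.89×10⁻⁶)/(0.0569) + (-2.83×10⁻⁶)/(0.314) + (-1.81×10⁻⁶)/(1.24)] = 3.63×10⁵ V.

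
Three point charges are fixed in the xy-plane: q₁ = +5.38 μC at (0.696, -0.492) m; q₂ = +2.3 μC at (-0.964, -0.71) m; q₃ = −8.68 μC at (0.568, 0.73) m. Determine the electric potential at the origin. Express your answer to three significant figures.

-1.03×10⁴ V

The total potential is the scalar sum of each charge's contribution, V = Σ kqᵢ/rᵢ.
Distances from the field point to each charge: r₁ = 0.852 m, r₂ = 1.20 m, r₃ = 0.925 m.
V = k[(5.38×10⁻⁶)/(0.852) + (2.30×10⁻⁶)/(1.20) + (-8.68×10⁻⁶)/(0.925)] = -1.03×10⁴ V.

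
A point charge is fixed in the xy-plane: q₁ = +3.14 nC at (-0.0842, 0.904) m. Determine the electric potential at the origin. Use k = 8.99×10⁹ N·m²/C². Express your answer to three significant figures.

31.1 V

Electric potential is a scalar, so the contributions from each charge add algebraically: V = Σ kqᵢ/rᵢ.
Distances from the field point to each charge: r₁ = 0.908 m.
V = k[(3.14×10⁻⁹)/(0.908)] = 31.1 V.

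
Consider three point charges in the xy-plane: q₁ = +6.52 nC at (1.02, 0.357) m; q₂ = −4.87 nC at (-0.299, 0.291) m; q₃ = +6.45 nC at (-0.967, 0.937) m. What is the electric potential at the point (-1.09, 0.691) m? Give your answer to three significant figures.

189 V

The total potential is the scalar sum of each charge's contribution, V = Σ kqᵢ/rᵢ.
Distances from the field point to each charge: r₁ = 2.14 m, r₂ = 0.886 m, r₃ = 0.275 m.
V = k[(6.52×10⁻⁹)/(2.14) + (-4.87×10⁻⁹)/(0.886) + (6.45×10⁻⁹)/(0.275)] = 189 V.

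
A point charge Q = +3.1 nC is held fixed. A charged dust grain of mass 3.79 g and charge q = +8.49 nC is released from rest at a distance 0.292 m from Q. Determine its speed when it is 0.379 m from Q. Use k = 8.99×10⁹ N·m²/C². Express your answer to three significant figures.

9.91×10⁻³ m/s

Only the electrostatic force acts, so mechanical energy is conserved: ½mv² = U₁ − U₂ = kQq(1/r₁ − 1/r₂).
U₁ − U₂ = (8.99×10⁹ N·m²/C²)(3.10×10⁻⁹ C)(8.49×10⁻⁹ C)(1/0.292 − 1/0.379) = 1.86×10⁻⁷ J.
v = √(2·1.86×10⁻⁷/3.79×10⁻³) = 9.91×10⁻³ m/s.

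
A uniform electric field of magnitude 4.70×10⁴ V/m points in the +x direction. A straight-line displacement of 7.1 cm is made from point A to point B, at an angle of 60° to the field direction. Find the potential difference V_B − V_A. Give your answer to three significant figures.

Only the component of displacement along E changes the potential: ΔV = −E·d·cosθ.
ΔV = −(4.70×10⁴ V/m)(0.0710 m)cos60° = -1670 V.

-1670 V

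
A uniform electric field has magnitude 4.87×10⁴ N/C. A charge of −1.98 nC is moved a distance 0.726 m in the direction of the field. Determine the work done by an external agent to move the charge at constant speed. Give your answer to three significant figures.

7.00×10⁻⁵ J

The potential change for a displacement 0.726 m in the direction of the field is ΔV = −Ed = -3.54×10⁴ V.
W_ext = qΔV = 7.00×10⁻⁵ J.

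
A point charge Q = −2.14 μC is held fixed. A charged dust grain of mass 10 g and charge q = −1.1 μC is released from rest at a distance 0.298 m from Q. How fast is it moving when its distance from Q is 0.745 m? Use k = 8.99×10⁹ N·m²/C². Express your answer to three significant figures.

Only the electrostatic force acts, so mechanical energy is conserved: ½mv² = U₁ − U₂ = kQq(1/r₁ − 1/r₂).
U₁ − U₂ = (8.99×10⁹ N·m²/C²)(-2.14×10⁻⁶ C)(-1.10×10⁻⁶ C)(1/0.298 − 1/0.745) = 0.0426 J.
v = √(2·0.0426/0.0100) = 2.92 m/s.

2.92 m/s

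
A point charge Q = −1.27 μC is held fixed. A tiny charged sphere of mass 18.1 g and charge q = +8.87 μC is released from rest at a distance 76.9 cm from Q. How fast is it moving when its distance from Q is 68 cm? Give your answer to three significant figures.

Only the electrostatic force acts, so mechanical energy is conserved: ½mv² = U₁ − U₂ = kQq(1/r₁ − 1/r₂).
U₁ − U₂ = (8.99×10⁹ N·m²/C²)(-1.27×10⁻⁶ C)(8.87×10⁻⁶ C)(1/0.769 − 1/0.680) = 0.0172 J.
v = √(2·0.0172/0.0181) = 1.38 m/s.

1.38 m/s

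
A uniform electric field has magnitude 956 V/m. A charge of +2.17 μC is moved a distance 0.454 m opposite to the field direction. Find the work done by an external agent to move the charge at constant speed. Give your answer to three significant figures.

9.42×10⁻⁴ J

The potential change for a displacement 0.454 m opposite to the field direction is ΔV = +Ed = 434 V.
W_ext = qΔV = 9.42×10⁻⁴ J.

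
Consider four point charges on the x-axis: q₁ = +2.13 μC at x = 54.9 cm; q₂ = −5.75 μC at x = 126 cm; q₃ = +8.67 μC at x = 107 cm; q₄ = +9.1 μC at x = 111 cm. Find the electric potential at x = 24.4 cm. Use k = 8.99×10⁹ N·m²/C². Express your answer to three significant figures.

2.01×10⁵ V

Electric potential is a scalar, so the contributions from each charge add algebraically: V = Σ kqᵢ/rᵢ.
Distances from the field point to each charge: r₁ = 0.305 m, r₂ = 1.02 m, r₃ = 0.826 m, r₄ = 0.866 m.
V = k[(2.13×10⁻⁶)/(0.305) + (-5.75×10⁻⁶)/(1.02) + (8.67×10⁻⁶)/(0.826) + (9.10×10⁻⁶)/(0.866)] = 2.01×10⁵ V.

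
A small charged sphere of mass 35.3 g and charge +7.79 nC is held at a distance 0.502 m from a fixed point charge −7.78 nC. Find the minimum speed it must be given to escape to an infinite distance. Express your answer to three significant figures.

7.84×10⁻³ m/s

To just escape, total mechanical energy must reach zero at infinity: ½mv²_min + U = 0, so ½mv²_min = −U = |kQq|/r.
|U| = |kQq|/r = (8.99×10⁹ N·m²/C²)(7.78×10⁻⁹)(7.79×10⁻⁹)/(0.502) = 1.09×10⁻⁶ J.
v_min = √(2|U|/m) = √(2·1.09×10⁻⁶/0.0353) = 7.84×10⁻³ m/s.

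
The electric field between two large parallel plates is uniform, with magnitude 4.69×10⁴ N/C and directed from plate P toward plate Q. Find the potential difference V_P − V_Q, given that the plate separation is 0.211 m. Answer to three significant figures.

In a uniform field, potential decreases in the direction of E: ΔV = −E·d for a displacement d parallel to E.
Going from Q to P is a displacement of 0.211 m opposite to the field, so V_P − V_Q = +Ed = 9900 V.

9900 V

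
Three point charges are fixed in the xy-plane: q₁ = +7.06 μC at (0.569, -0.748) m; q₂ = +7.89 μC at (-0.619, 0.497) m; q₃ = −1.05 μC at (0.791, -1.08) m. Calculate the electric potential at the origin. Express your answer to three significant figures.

Electric potential is a scalar, so the contributions from each charge add algebraically: V = Σ kqᵢ/rᵢ.
Distances from the field point to each charge: r₁ = 0.940 m, r₂ = 0.794 m, r₃ = 1.34 m.
V = k[(7.06×10⁻⁶)/(0.940) + (7.89×10⁻⁶)/(0.794) + (-1.05×10⁻⁶)/(1.34)] = 1.50×10⁵ V.

1.50×10⁵ V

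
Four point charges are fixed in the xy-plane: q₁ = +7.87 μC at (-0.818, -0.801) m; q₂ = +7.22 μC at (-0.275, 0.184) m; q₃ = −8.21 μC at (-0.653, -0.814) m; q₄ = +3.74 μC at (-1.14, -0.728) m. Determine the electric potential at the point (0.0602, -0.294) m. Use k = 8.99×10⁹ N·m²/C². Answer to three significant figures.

1.24×10⁵ V

Electric potential is a scalar, so the contributions from each charge add algebraically: V = Σ kqᵢ/rᵢ.
Distances from the field point to each charge: r₁ = 1.01 m, r₂ = 0.584 m, r₃ = 0.883 m, r₄ = 1.28 m.
V = k[(7.87×10⁻⁶)/(1.01) + (7.22×10⁻⁶)/(0.584) + (-8.21×10⁻⁶)/(0.883) + (3.74×10⁻⁶)/(1.28)] = 1.24×10⁵ V.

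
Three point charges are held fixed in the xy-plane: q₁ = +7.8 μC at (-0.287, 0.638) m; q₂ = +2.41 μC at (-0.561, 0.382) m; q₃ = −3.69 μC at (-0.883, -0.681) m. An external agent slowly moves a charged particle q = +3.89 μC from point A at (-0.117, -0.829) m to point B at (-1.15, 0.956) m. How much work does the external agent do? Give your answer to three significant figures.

0.237 J

For quasistatic motion the external work equals the change in potential energy: W_ext = qΔV = q(V_B − V_A).
At A: distances to the source charges are 1.48 m, 1.29 m, 0.780 m; V_A = Σ kqᵢ/rᵢ = 2.18×10⁴ V.
At B: distances to the source charges are 0.920 m, 0.822 m, 1.66 m; V_B = Σ kqᵢ/rᵢ = 8.26×10⁴ V.
ΔV = V_B − V_A = 6.08×10⁴ V.
W_ext = qΔV = (3.89×10⁻⁶ C)(6.08×10⁴ V) = 0.237 J.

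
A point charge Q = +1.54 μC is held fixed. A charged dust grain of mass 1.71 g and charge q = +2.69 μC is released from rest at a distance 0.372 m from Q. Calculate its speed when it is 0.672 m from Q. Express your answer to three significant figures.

Only the electrostatic force acts, so mechanical energy is conserved: ½mv² = U₁ − U₂ = kQq(1/r₁ − 1/r₂).
U₁ − U₂ = (8.99×10⁹ N·m²/C²)(1.54×10⁻⁶ C)(2.69×10⁻⁶ C)(1/0.372 − 1/0.672) = 0.0447 J.
v = √(2·0.0447/1.71×10⁻³) = 7.23 m/s.

7.23 m/s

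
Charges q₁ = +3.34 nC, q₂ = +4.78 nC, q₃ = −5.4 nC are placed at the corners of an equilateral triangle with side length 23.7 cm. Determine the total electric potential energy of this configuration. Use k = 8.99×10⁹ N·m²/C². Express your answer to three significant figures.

The assembly work is the sum of pairwise potential energies, U = Σ_{i<j} kqᵢqⱼ/rᵢⱼ.
All three pair separations equal the side length, 0.237 m.
U = (6.06×10⁻⁷) + (-6.84×10⁻⁷) + (-9.79×10⁻⁷) = -1.06×10⁻⁶ J.

-1.06×10⁻⁶ J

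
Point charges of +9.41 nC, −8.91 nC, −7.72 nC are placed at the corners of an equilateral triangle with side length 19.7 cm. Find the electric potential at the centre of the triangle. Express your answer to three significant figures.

-571 V

The total potential is the scalar sum of each charge's contribution, V = Σ kqᵢ/rᵢ.
The distance from each vertex to the centroid is a/√3 = 0.114 m.
V = k[(9.41×10⁻⁹)/(0.114) + (-8.91×10⁻⁹)/(0.114) + (-7.72×10⁻⁹)/(0.114)] = -571 V.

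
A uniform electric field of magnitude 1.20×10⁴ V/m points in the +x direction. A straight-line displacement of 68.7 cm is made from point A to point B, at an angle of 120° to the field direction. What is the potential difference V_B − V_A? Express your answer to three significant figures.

Only the component of displacement along E changes the potential: ΔV = −E·d·cosθ.
ΔV = −(1.20×10⁴ V/m)(0.687 m)cos120° = 4120 V.

4120 V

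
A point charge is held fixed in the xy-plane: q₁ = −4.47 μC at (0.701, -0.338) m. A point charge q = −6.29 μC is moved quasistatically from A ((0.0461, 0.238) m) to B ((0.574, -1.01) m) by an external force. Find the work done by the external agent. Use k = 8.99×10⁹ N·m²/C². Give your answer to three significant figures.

0.0798 J

For quasistatic motion the external work equals the change in potential energy: W_ext = qΔV = q(V_B − V_A).
At A: distance to the source charge is 0.872 m; V_A = kq₁/r = -4.61×10⁴ V.
At B: distance to the source charge is 0.684 m; V_B = kq₁/r = -5.88×10⁴ V.
ΔV = V_B − V_A = -1.27×10⁴ V.
W_ext = qΔV = (-6.29×10⁻⁶ C)(-1.27×10⁴ V) = 0.0798 J.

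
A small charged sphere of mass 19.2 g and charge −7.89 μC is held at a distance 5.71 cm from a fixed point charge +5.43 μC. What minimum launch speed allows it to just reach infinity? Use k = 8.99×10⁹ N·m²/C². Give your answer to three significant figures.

To just escape, total mechanical energy must reach zero at infinity: ½mv²_min + U = 0, so ½mv²_min = −U = |kQq|/r.
|U| = |kQq|/r = (8.99×10⁹ N·m²/C²)(5.43×10⁻⁶)(7.89×10⁻⁶)/(0.0571) = 6.75 J.
v_min = √(2|U|/m) = √(2·6.75/0.0192) = 26.5 m/s.

26.5 m/s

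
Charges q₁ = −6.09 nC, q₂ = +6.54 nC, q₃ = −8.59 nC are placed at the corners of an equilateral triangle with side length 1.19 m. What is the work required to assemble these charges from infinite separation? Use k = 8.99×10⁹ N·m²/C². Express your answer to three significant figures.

The assembly work is the sum of pairwise potential energies, U = Σ_{i<j} kqᵢqⱼ/rᵢⱼ.
All three pair separations equal the side length, 1.19 m.
U = (-3.01×10⁻⁷) + (3.95×10⁻⁷) + (-4.24×10⁻⁷) = -3.30×10⁻⁷ J.

-3.30×10⁻⁷ J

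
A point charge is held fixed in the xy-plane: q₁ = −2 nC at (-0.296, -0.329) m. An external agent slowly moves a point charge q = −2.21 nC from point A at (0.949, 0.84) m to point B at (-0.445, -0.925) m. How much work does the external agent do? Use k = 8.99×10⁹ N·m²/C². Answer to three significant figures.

For quasistatic motion the external work equals the change in potential energy: W_ext = qΔV = q(V_B − V_A).
At A: distance to the source charge is 1.71 m; V_A = kq₁/r = -10.5 V.
At B: distance to the source charge is 0.614 m; V_B = kq₁/r = -29.3 V.
ΔV = V_B − V_A = -18.7 V.
W_ext = qΔV = (-2.21×10⁻⁹ C)(-18.7 V) = 4.14×10⁻⁸ J.

4.14×10⁻⁸ J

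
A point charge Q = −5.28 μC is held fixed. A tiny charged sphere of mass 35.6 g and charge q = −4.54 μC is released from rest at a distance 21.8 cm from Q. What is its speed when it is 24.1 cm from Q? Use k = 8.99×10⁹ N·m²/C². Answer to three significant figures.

2.30 m/s

Only the electrostatic force acts, so mechanical energy is conserved: ½mv² = U₁ − U₂ = kQq(1/r₁ − 1/r₂).
U₁ − U₂ = (8.99×10⁹ N·m²/C²)(-5.28×10⁻⁶ C)(-4.54×10⁻⁶ C)(1/0.218 − 1/0.241) = 0.0943 J.
v = √(2·0.0943/0.0356) = 2.30 m/s.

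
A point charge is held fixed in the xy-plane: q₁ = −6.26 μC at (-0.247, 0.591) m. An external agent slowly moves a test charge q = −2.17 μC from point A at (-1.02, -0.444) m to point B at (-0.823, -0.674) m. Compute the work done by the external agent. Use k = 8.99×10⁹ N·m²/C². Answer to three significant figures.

-6.68×10⁻³ J

For quasistatic motion the external work equals the change in potential energy: W_ext = qΔV = q(V_B − V_A).
At A: distance to the source charge is 1.29 m; V_A = kq₁/r = -4.36×10⁴ V.
At B: distance to the source charge is 1.39 m; V_B = kq₁/r = -4.05×10⁴ V.
ΔV = V_B − V_A = 3080 V.
W_ext = qΔV = (-2.17×10⁻⁶ C)(3080 V) = -6.68×10⁻³ J.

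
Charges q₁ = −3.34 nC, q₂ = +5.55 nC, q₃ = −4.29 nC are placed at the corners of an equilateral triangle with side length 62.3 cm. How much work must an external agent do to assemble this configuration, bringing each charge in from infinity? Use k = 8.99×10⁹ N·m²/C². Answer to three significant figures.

The work to assemble the configuration equals its total potential energy, U = Σ kqᵢqⱼ/rᵢⱼ over all pairs.
All three pair separations equal the side length, 0.623 m.
U = (-2.67×10⁻⁷) + (2.07×10⁻⁷) + (-3.44×10⁻⁷) = -4.04×10⁻⁷ J.

-4.04×10⁻⁷ J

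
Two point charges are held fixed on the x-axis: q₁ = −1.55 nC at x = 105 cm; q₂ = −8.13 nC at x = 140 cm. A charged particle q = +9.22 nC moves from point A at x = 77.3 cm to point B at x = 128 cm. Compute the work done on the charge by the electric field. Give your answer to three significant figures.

4.64×10⁻⁶ J

The work done by the electric force is W_field = −ΔU = −q(V_B − V_A) = q(V_A − V_B).
At A: distances to the source charges are 0.277 m, 0.627 m; V_A = Σ kqᵢ/rᵢ = -167 V.
At B: distances to the source charges are 0.230 m, 0.120 m; V_B = Σ kqᵢ/rᵢ = -670 V.
ΔV = V_B − V_A = -503 V.
W_field = −qΔV = −(9.22×10⁻⁹ C)(-503 V) = 4.64×10⁻⁶ J.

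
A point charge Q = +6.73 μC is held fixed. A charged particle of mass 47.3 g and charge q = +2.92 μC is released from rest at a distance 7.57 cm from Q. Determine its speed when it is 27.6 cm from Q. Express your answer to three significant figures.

8.46 m/s

Only the electrostatic force acts, so mechanical energy is conserved: ½mv² = U₁ − U₂ = kQq(1/r₁ − 1/r₂).
U₁ − U₂ = (8.99×10⁹ N·m²/C²)(6.73×10⁻⁶ C)(2.92×10⁻⁶ C)(1/0.0757 − 1/0.276) = 1.69 J.
v = √(2·1.69/0.0473) = 8.46 m/s.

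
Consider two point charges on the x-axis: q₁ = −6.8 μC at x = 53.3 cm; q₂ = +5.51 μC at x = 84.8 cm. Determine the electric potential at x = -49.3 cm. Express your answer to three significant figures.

-2.26×10⁴ V

Electric potential is a scalar, so the contributions from each charge add algebraically: V = Σ kqᵢ/rᵢ.
Distances from the field point to each charge: r₁ = 1.03 m, r₂ = 1.34 m.
V = k[(-6.80×10⁻⁶)/(1.03) + (5.51×10⁻⁶)/(1.34)] = -2.26×10⁴ V.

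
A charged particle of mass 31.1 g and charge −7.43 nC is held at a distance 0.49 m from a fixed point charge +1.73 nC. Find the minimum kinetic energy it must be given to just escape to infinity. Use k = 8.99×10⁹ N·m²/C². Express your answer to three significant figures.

To just escape, total mechanical energy must reach zero at infinity: ½mv²_min + U = 0, so ½mv²_min = −U = |kQq|/r.
|U| = |kQq|/r = (8.99×10⁹ N·m²/C²)(1.73×10⁻⁹)(7.43×10⁻⁹)/(0.490) = 2.36×10⁻⁷ J.

2.36×10⁻⁷ J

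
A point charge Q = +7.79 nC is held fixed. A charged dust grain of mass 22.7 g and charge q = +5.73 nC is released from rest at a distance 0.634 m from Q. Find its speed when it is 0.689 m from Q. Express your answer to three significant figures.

2.11×10⁻³ m/s

Only the electrostatic force acts, so mechanical energy is conserved: ½mv² = U₁ − U₂ = kQq(1/r₁ − 1/r₂).
U₁ − U₂ = (8.99×10⁹ N·m²/C²)(7.79×10⁻⁹ C)(5.73×10⁻⁹ C)(1/0.634 − 1/0.689) = 5.05×10⁻⁸ J.
v = √(2·5.05×10⁻⁸/0.0227) = 2.11×10⁻³ m/s.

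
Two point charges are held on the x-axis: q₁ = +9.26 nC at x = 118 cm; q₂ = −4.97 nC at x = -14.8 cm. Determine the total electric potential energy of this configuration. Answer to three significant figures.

-3.12×10⁻⁷ J

The assembly work is the sum of pairwise potential energies, U = Σ_{i<j} kqᵢqⱼ/rᵢⱼ.
Pair separations: r₁₂ = 1.33 m.
U = (-3.12×10⁻⁷) = -3.12×10⁻⁷ J.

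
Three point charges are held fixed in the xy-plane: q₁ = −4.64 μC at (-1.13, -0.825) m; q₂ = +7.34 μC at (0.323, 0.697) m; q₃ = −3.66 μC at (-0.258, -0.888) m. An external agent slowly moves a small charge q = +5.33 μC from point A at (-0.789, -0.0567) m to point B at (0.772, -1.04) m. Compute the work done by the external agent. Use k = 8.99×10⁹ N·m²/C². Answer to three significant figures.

For quasistatic motion the external work equals the change in potential energy: W_ext = qΔV = q(V_B − V_A).
At A: distances to the source charges are 0.841 m, 1.34 m, 0.986 m; V_A = Σ kqᵢ/rᵢ = -3.39×10⁴ V.
At B: distances to the source charges are 1.91 m, 1.79 m, 1.04 m; V_B = Σ kqᵢ/rᵢ = -1.66×10⁴ V.
ΔV = V_B − V_A = 1.72×10⁴ V.
W_ext = qΔV = (5.33×10⁻⁶ C)(1.72×10⁴ V) = 0.0919 J.

0.0919 J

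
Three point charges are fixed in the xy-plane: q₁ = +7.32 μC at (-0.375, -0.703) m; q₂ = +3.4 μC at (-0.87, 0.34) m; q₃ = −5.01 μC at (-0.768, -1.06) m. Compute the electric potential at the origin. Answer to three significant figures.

8.09×10⁴ V

The total potential is the scalar sum of each charge's contribution, V = Σ kqᵢ/rᵢ.
Distances from the field point to each charge: r₁ = 0.797 m, r₂ = 0.934 m, r₃ = 1.31 m.
V = k[(7.32×10⁻⁶)/(0.797) + (3.40×10⁻⁶)/(0.934) + (-5.01×10⁻⁶)/(1.31)] = 8.09×10⁴ V.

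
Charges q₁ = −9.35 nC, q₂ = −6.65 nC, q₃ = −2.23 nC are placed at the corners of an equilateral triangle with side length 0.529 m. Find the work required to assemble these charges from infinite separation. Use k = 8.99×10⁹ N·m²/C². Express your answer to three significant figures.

1.66×10⁻⁶ J

The assembly work is the sum of pairwise potential energies, U = Σ_{i<j} kqᵢqⱼ/rᵢⱼ.
All three pair separations equal the side length, 0.529 m.
U = (1.06×10⁻⁶) + (3.54×10⁻⁷) + (2.52×10⁻⁷) = 1.66×10⁻⁶ J.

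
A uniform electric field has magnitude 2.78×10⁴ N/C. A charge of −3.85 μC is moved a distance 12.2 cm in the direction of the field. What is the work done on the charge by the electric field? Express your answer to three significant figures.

-0.0131 J

The potential change for a displacement 12.2 cm in the direction of the field is ΔV = −Ed = -3390 V.
W_field = −qΔV = -0.0131 J.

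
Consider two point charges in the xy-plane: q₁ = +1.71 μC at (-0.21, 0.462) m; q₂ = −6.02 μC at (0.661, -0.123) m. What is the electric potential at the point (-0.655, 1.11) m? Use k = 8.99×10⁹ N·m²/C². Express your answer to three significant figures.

-1.05×10⁴ V

Electric potential is a scalar, so the contributions from each charge add algebraically: V = Σ kqᵢ/rᵢ.
Distances from the field point to each charge: r₁ = 0.786 m, r₂ = 1.80 m.
V = k[(1.71×10⁻⁶)/(0.786) + (-6.02×10⁻⁶)/(1.80)] = -1.05×10⁴ V.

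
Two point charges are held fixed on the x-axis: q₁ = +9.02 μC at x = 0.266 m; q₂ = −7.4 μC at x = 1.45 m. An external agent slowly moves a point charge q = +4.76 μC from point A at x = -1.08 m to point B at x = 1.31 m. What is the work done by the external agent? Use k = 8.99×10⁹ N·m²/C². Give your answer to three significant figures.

For quasistatic motion the external work equals the change in potential energy: W_ext = qΔV = q(V_B − V_A).
At A: distances to the source charges are 1.35 m, 2.53 m; V_A = Σ kqᵢ/rᵢ = 3.40×10⁴ V.
At B: distances to the source charges are 1.04 m, 0.140 m; V_B = Σ kqᵢ/rᵢ = -3.98×10⁵ V.
ΔV = V_B − V_A = -4.31×10⁵ V.
W_ext = qΔV = (4.76×10⁻⁶ C)(-4.31×10⁵ V) = -2.05 J.

-2.05 J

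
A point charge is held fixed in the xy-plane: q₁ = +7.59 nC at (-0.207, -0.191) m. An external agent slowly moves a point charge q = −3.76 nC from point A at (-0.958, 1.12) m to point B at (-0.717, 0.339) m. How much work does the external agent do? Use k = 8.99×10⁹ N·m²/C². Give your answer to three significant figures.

For quasistatic motion the external work equals the change in potential energy: W_ext = qΔV = q(V_B − V_A).
At A: distance to the source charge is 1.51 m; V_A = kq₁/r = 45.2 V.
At B: distance to the source charge is 0.736 m; V_B = kq₁/r = 92.8 V.
ΔV = V_B − V_A = 47.6 V.
W_ext = qΔV = (-3.76×10⁻⁹ C)(47.6 V) = -1.79×10⁻⁷ J.

-1.79×10⁻⁷ J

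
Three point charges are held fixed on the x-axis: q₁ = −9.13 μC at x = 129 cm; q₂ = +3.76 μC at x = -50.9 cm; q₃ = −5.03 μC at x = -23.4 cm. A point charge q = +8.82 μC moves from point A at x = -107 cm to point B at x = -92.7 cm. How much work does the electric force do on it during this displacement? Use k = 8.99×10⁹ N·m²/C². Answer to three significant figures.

The work done by the electric force is W_field = −ΔU = −q(V_B − V_A) = q(V_A − V_B).
At A: distances to the source charges are 2.36 m, 0.561 m, 0.836 m; V_A = Σ kqᵢ/rᵢ = -2.86×10⁴ V.
At B: distances to the source charges are 2.22 m, 0.418 m, 0.693 m; V_B = Σ kqᵢ/rᵢ = -2.14×10⁴ V.
ΔV = V_B − V_A = 7210 V.
W_field = −qΔV = −(8.82×10⁻⁶ C)(7210 V) = -0.0636 J.

-0.0636 J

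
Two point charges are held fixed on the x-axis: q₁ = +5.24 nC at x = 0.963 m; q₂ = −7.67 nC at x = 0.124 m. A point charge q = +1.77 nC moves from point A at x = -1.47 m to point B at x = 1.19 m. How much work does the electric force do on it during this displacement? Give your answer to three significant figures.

-2.95×10⁻⁷ J

The work done by the electric force is W_field = −ΔU = −q(V_B − V_A) = q(V_A − V_B).
At A: distances to the source charges are 2.43 m, 1.59 m; V_A = Σ kqᵢ/rᵢ = -23.9 V.
At B: distances to the source charges are 0.227 m, 1.07 m; V_B = Σ kqᵢ/rᵢ = 143 V.
ΔV = V_B − V_A = 167 V.
W_field = −qΔV = −(1.77×10⁻⁹ C)(167 V) = -2.95×10⁻⁷ J.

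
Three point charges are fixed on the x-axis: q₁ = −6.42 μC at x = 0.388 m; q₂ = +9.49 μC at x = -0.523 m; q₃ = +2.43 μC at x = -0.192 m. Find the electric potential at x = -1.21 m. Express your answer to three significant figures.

1.10×10⁵ V

The total potential is the scalar sum of each charge's contribution, V = Σ kqᵢ/rᵢ.
Distances from the field point to each charge: r₁ = 1.60 m, r₂ = 0.687 m, r₃ = 1.02 m.
V = k[(-6.42×10⁻⁶)/(1.60) + (9.49×10⁻⁶)/(0.687) + (2.43×10⁻⁶)/(1.02)] = 1.10×10⁵ V.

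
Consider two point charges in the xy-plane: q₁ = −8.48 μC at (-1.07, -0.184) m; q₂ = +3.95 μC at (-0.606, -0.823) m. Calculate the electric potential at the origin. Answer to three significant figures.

Electric potential is a scalar, so the contributions from each charge add algebraically: V = Σ kqᵢ/rᵢ.
Distances from the field point to each charge: r₁ = 1.09 m, r₂ = 1.02 m.
V = k[(-8.48×10⁻⁶)/(1.09) + (3.95×10⁻⁶)/(1.02)] = -3.55×10⁴ V.

-3.55×10⁴ V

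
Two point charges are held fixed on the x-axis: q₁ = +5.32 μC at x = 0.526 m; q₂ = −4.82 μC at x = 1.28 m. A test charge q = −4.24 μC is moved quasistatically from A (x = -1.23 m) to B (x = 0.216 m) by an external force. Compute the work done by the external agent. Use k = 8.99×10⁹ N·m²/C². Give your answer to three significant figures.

-0.439 J

For quasistatic motion the external work equals the change in potential energy: W_ext = qΔV = q(V_B − V_A).
At A: distances to the source charges are 1.76 m, 2.51 m; V_A = Σ kqᵢ/rᵢ = 9970 V.
At B: distances to the source charges are 0.310 m, 1.06 m; V_B = Σ kqᵢ/rᵢ = 1.14×10⁵ V.
ΔV = V_B − V_A = 1.04×10⁵ V.
W_ext = qΔV = (-4.24×10⁻⁶ C)(1.04×10⁵ V) = -0.439 J.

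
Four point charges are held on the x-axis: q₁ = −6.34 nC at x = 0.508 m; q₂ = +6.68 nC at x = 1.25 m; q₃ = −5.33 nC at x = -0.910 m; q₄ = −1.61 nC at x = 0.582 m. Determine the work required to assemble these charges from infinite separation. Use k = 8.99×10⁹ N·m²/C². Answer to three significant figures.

The assembly work is the sum of pairwise potential energies, U = Σ_{i<j} kqᵢqⱼ/rᵢⱼ.
Pair separations: r₁₂ = 0.742 m, r₁₃ = 1.42 m, r₁₄ = 0.0740 m, r₂₃ = 2.16 m, r₂₄ = 0.668 m, r₃₄ = 1.49 m.
Summing all 6 pair terms gives U = 7.00×10⁻⁷ J.

7.00×10⁻⁷ J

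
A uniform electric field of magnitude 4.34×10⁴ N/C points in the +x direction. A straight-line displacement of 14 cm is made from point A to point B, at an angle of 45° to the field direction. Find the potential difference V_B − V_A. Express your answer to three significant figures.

Only the component of displacement along E changes the potential: ΔV = −E·d·cosθ.
ΔV = −(4.34×10⁴ V/m)(0.140 m)cos45° = -4300 V.

-4300 V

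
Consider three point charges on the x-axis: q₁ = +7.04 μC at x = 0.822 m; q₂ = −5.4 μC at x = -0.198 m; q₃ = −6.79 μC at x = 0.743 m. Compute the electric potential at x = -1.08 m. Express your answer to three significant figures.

-5.52×10⁴ V

Electric potential is a scalar, so the contributions from each charge add algebraically: V = Σ kqᵢ/rᵢ.
Distances from the field point to each charge: r₁ = 1.90 m, r₂ = 0.882 m, r₃ = 1.82 m.
V = k[(7.04×10⁻⁶)/(1.90) + (-5.40×10⁻⁶)/(0.882) + (-6.79×10⁻⁶)/(1.82)] = -5.52×10⁴ V.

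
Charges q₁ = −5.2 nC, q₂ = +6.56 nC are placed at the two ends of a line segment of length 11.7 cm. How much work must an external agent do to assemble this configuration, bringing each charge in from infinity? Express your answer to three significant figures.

-2.62×10⁻⁶ J

The work to assemble the configuration equals its total potential energy, U = Σ kqᵢqⱼ/rᵢⱼ over all pairs.
The separation is r = 0.117 m.
U = (-2.62×10⁻⁶) = -2.62×10⁻⁶ J.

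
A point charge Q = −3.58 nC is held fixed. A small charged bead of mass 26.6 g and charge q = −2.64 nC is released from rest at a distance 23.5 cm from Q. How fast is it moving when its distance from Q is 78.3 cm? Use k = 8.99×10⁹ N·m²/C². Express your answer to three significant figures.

Only the electrostatic force acts, so mechanical energy is conserved: ½mv² = U₁ − U₂ = kQq(1/r₁ − 1/r₂).
U₁ − U₂ = (8.99×10⁹ N·m²/C²)(-3.58×10⁻⁹ C)(-2.64×10⁻⁹ C)(1/0.235 − 1/0.783) = 2.53×10⁻⁷ J.
v = √(2·2.53×10⁻⁷/0.0266) = 4.36×10⁻³ m/s.

4.36×10⁻³ m/s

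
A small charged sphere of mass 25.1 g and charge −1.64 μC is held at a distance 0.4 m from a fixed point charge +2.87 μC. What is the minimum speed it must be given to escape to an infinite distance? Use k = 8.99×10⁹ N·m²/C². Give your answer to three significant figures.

To just escape, total mechanical energy must reach zero at infinity: ½mv²_min + U = 0, so ½mv²_min = −U = |kQq|/r.
|U| = |kQq|/r = (8.99×10⁹ N·m²/C²)(2.87×10⁻⁶)(1.64×10⁻⁶)/(0.400) = 0.106 J.
v_min = √(2|U|/m) = √(2·0.106/0.0251) = 2.90 m/s.

2.90 m/s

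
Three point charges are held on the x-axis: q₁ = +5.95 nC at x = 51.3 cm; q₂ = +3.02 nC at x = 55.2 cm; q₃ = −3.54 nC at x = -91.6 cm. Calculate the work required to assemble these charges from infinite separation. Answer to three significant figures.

3.94×10⁻⁶ J

The assembly work is the sum of pairwise potential energies, U = Σ_{i<j} kqᵢqⱼ/rᵢⱼ.
Pair separations: r₁₂ = 0.0390 m, r₁₃ = 1.43 m, r₂₃ = 1.47 m.
U = (4.14×10⁻⁶) + (-1.33×10⁻⁷) + (-6.55×10⁻⁸) = 3.94×10⁻⁶ J.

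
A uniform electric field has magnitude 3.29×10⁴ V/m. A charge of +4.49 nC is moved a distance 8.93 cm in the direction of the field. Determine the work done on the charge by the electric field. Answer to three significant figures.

The potential change for a displacement 8.93 cm in the direction of the field is ΔV = −Ed = -2940 V.
W_field = −qΔV = 1.32×10⁻⁵ J.

1.32×10⁻⁵ J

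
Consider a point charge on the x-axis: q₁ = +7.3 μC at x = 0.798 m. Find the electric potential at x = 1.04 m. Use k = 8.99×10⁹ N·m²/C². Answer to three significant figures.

The total potential is the scalar sum of each charge's contribution, V = Σ kqᵢ/rᵢ.
V = k[(7.30×10⁻⁶)/(0.242)] = 2.71×10⁵ V.

2.71×10⁵ V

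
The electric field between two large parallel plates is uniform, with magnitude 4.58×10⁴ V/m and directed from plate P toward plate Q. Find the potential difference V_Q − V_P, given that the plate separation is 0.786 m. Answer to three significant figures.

-3.60×10⁴ V

In a uniform field, potential decreases in the direction of E: ΔV = −E·d for a displacement d parallel to E.
Going from P to Q is a displacement of 0.786 m along the field, so V_Q − V_P = −Ed = -3.60×10⁴ V.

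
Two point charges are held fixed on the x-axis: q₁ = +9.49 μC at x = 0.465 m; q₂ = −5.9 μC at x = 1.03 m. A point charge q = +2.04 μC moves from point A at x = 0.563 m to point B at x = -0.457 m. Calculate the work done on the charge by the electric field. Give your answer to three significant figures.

1.43 J

The work done by the electric force is W_field = −ΔU = −q(V_B − V_A) = q(V_A − V_B).
At A: distances to the source charges are 0.0980 m, 0.467 m; V_A = Σ kqᵢ/rᵢ = 7.57×10⁵ V.
At B: distances to the source charges are 0.922 m, 1.49 m; V_B = Σ kqᵢ/rᵢ = 5.69×10⁴ V.
ΔV = V_B − V_A = -7.00×10⁵ V.
W_field = −qΔV = −(2.04×10⁻⁶ C)(-7.00×10⁵ V) = 1.43 J.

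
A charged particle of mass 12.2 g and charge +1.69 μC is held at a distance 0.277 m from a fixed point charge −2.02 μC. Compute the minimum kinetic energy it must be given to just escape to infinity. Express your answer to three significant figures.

To just escape, total mechanical energy must reach zero at infinity: ½mv²_min + U = 0, so ½mv²_min = −U = |kQq|/r.
|U| = |kQq|/r = (8.99×10⁹ N·m²/C²)(2.02×10⁻⁶)(1.69×10⁻⁶)/(0.277) = 0.111 J.

0.111 J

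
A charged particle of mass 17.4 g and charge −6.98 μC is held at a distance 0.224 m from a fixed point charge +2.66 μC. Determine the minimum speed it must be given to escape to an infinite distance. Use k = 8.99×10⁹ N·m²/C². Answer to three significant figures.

To just escape, total mechanical energy must reach zero at infinity: ½mv²_min + U = 0, so ½mv²_min = −U = |kQq|/r.
|U| = |kQq|/r = (8.99×10⁹ N·m²/C²)(2.66×10⁻⁶)(6.98×10⁻⁶)/(0.224) = 0.745 J.
v_min = √(2|U|/m) = √(2·0.745/0.0174) = 9.25 m/s.

9.25 m/s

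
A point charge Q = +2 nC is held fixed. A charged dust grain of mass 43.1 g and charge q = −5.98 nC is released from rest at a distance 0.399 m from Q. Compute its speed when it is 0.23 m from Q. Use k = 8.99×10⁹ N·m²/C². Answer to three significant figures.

3.03×10⁻³ m/s

Only the electrostatic force acts, so mechanical energy is conserved: ½mv² = U₁ − U₂ = kQq(1/r₁ − 1/r₂).
U₁ − U₂ = (8.99×10⁹ N·m²/C²)(2.00×10⁻⁹ C)(-5.98×10⁻⁹ C)(1/0.399 − 1/0.230) = 1.98×10⁻⁷ J.
v = √(2·1.98×10⁻⁷/0.0431) = 3.03×10⁻³ m/s.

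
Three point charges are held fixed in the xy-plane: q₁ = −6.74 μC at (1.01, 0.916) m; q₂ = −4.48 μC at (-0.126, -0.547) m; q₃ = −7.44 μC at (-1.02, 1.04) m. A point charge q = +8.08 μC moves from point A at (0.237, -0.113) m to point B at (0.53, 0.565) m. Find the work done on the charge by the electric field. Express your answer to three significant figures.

The work done by the electric force is W_field = −ΔU = −q(V_B − V_A) = q(V_A − V_B).
At A: distances to the source charges are 1.29 m, 0.566 m, 1.71 m; V_A = Σ kqᵢ/rᵢ = -1.57×10⁵ V.
At B: distances to the source charges are 0.595 m, 1.29 m, 1.62 m; V_B = Σ kqᵢ/rᵢ = -1.74×10⁵ V.
ΔV = V_B − V_A = -1.69×10⁴ V.
W_field = −qΔV = −(8.08×10⁻⁶ C)(-1.69×10⁴ V) = 0.136 J.

0.136 J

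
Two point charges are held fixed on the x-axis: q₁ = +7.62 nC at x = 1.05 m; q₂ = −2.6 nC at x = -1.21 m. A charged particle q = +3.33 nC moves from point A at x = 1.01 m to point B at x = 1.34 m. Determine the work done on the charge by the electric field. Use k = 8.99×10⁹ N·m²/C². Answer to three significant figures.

4.91×10⁻⁶ J

The work done by the electric force is W_field = −ΔU = −q(V_B − V_A) = q(V_A − V_B).
At A: distances to the source charges are 0.0400 m, 2.22 m; V_A = Σ kqᵢ/rᵢ = 1700 V.
At B: distances to the source charges are 0.290 m, 2.55 m; V_B = Σ kqᵢ/rᵢ = 227 V.
ΔV = V_B − V_A = -1480 V.
W_field = −qΔV = −(3.33×10⁻⁹ C)(-1480 V) = 4.91×10⁻⁶ J.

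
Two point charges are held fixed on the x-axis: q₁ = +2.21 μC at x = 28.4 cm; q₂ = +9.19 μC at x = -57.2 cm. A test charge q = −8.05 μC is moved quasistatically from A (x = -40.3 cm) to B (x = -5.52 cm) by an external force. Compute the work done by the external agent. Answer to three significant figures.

2.41 J

For quasistatic motion the external work equals the change in potential energy: W_ext = qΔV = q(V_B − V_A).
At A: distances to the source charges are 0.687 m, 0.169 m; V_A = Σ kqᵢ/rᵢ = 5.18×10⁵ V.
At B: distances to the source charges are 0.339 m, 0.517 m; V_B = Σ kqᵢ/rᵢ = 2.18×10⁵ V.
ΔV = V_B − V_A = -2.99×10⁵ V.
W_ext = qΔV = (-8.05×10⁻⁶ C)(-2.99×10⁵ V) = 2.41 J.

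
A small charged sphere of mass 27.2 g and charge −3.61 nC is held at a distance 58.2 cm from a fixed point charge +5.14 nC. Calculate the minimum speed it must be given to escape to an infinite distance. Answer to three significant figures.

To just escape, total mechanical energy must reach zero at infinity: ½mv²_min + U = 0, so ½mv²_min = −U = |kQq|/r.
|U| = |kQq|/r = (8.99×10⁹ N·m²/C²)(5.14×10⁻⁹)(3.61×10⁻⁹)/(0.582) = 2.87×10⁻⁷ J.
v_min = √(2|U|/m) = √(2·2.87×10⁻⁷/0.0272) = 4.59×10⁻³ m/s.

4.59×10⁻³ m/s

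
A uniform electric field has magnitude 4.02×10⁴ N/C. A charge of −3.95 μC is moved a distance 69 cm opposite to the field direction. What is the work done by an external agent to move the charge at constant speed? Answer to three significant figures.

-0.110 J

The potential change for a displacement 69 cm opposite to the field direction is ΔV = +Ed = 2.77×10⁴ V.
W_ext = qΔV = -0.110 J.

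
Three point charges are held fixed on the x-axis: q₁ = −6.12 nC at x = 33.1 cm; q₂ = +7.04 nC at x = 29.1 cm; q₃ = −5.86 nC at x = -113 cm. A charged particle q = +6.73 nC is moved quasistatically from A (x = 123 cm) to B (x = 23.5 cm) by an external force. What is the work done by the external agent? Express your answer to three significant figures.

For quasistatic motion the external work equals the change in potential energy: W_ext = qΔV = q(V_B − V_A).
At A: distances to the source charges are 0.899 m, 0.939 m, 2.36 m; V_A = Σ kqᵢ/rᵢ = -16.1 V.
At B: distances to the source charges are 0.0960 m, 0.0560 m, 1.36 m; V_B = Σ kqᵢ/rᵢ = 518 V.
ΔV = V_B − V_A = 535 V.
W_ext = qΔV = (6.73×10⁻⁹ C)(535 V) = 3.60×10⁻⁶ J.

3.60×10⁻⁶ J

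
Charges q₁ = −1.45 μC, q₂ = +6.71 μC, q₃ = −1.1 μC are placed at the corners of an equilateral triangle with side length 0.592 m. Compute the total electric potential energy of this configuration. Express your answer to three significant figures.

The assembly work is the sum of pairwise potential energies, U = Σ_{i<j} kqᵢqⱼ/rᵢⱼ.
All three pair separations equal the side length, 0.592 m.
U = (-0.148) + (0.0242) + (-0.112) = -0.236 J.

-0.236 J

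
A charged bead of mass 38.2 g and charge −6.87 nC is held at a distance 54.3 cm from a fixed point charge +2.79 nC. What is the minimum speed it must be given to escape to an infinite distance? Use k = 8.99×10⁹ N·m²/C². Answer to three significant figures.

To just escape, total mechanical energy must reach zero at infinity: ½mv²_min + U = 0, so ½mv²_min = −U = |kQq|/r.
|U| = |kQq|/r = (8.99×10⁹ N·m²/C²)(2.79×10⁻⁹)(6.87×10⁻⁹)/(0.543) = 3.17×10⁻⁷ J.
v_min = √(2|U|/m) = √(2·3.17×10⁻⁷/0.0382) = 4.08×10⁻³ m/s.

4.08×10⁻³ m/s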